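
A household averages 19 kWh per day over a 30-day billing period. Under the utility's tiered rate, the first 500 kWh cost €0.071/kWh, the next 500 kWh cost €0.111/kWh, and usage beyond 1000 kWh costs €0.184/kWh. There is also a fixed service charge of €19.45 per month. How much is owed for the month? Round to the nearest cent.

Usage = 19 kWh/day × 30 days = 570 kWh
First 500 kWh × €0.071 = €35.50
Next 70 kWh × €0.111 = €7.77
Remaining tier: 0 kWh (not reached)
Energy charge = €43.27; + service €19.45 = €62.72

€62.72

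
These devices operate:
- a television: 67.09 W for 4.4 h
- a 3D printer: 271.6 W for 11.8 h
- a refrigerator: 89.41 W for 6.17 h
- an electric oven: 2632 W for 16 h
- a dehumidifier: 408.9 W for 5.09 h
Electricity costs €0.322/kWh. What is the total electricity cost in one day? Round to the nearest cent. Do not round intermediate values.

€15.53

television: 67.09 W × 4.4 h = 295 Wh = 0.2952 kWh
3D printer: 271.6 W × 11.8 h = 3,205 Wh = 3.205 kWh
refrigerator: 89.41 W × 6.17 h = 552 Wh = 0.5517 kWh
electric oven: 2632 W × 16 h = 42,112 Wh = 42.11 kWh
dehumidifier: 408.9 W × 5.09 h = 2,081 Wh = 2.081 kWh
Total energy = 0.2952 + 3.205 + 0.5517 + 42.11 + 2.081 = 48.25 kWh
Cost = 48.25 kWh × €0.322 = €15.53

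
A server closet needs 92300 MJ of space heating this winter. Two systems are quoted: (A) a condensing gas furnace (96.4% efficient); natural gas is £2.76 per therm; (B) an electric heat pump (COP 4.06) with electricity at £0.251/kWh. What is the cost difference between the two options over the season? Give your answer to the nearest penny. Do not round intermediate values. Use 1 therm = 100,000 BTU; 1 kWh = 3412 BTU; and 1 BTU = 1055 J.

£919.63

Heat load = 92300 MJ = 92,300,000,000 J / 1055 = 87,488,152 BTU
Gas: input = 87,488,152 / 0.964 = 90,755,344 BTU = 907.6 therm → 907.6 × £2.76 = £2,504.85
Heat pump: 87,488,152 BTU / 3412 = 25,640 kWh heat; / 4.06 = 6,316 kWh in → × £0.251 = £1,585.21
Difference = |£2,504.85 − £1,585.21| = £919.63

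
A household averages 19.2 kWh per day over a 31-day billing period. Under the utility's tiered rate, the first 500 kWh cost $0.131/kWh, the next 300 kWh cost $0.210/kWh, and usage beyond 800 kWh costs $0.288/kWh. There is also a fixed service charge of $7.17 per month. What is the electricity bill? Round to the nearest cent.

$92.66

Usage = 19.2 kWh/day × 31 days = 595.2 kWh
First 500 kWh × $0.131 = $65.50
Next 95.2 kWh × $0.210 = $19.99
Remaining tier: 0 kWh (not reached)
Energy charge = $85.49; + service $7.17 = $92.66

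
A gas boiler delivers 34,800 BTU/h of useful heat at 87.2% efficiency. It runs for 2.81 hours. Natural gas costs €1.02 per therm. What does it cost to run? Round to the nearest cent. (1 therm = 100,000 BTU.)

Heat delivered = 34,800 BTU/h × 2.81 h = 97,788 BTU
Gas input = 97,788 / 0.872 = 112,142 BTU
= 112,142 / 100,000 = 1.121 therm
Cost = 1.121 × €1.02/therm = €1.14

€1.14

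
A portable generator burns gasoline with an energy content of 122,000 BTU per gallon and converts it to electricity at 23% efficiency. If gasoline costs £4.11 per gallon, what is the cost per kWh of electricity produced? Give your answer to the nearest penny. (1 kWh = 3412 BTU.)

£0.50

Electrical output per gallon = 122,000 BTU × 0.23 / 3412 BTU/kWh = 8.224 kWh
Cost per kWh = £4.11 / 8.224 kWh = £0.500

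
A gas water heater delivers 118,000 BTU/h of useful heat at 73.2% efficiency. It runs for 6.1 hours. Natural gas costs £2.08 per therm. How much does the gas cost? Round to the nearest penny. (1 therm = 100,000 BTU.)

£20.45

Heat delivered = 118,000 BTU/h × 6.1 h = 719,800 BTU
Gas input = 719,800 / 0.732 = 983,333 BTU
= 983,333 / 100,000 = 9.833 therm
Cost = 9.833 × £2.08/therm = £20.45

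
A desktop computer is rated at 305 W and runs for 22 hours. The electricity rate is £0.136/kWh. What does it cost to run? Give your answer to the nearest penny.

Energy = 305 W × 22 h = 6,710 Wh = 6.71 kWh
Cost = 6.71 kWh × £0.136/kWh = £0.91

£0.91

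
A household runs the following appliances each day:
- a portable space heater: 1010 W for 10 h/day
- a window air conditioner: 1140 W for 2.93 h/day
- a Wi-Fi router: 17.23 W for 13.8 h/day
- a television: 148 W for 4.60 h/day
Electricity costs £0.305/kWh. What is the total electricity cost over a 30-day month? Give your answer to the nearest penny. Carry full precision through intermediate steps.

£131.38

portable space heater: 1010 W × 10 h × 30 d = 303,000 Wh = 303 kWh
window air conditioner: 1140 W × 2.93 h × 30 d = 100,206 Wh = 100.2 kWh
Wi-Fi router: 17.23 W × 13.8 h × 30 d = 7,133 Wh = 7.133 kWh
television: 148 W × 4.60 h × 30 d = 20,424 Wh = 20.42 kWh
Total energy = 303 + 100.2 + 7.133 + 20.42 = 430.8 kWh
Cost = 430.8 kWh × £0.305 = £131.38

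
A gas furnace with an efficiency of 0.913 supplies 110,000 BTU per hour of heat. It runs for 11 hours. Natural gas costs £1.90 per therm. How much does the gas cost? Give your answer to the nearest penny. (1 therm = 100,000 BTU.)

Heat delivered = 110,000 BTU/h × 11 h = 1,210,000 BTU
Gas input = 1,210,000 / 0.913 = 1,325,301 BTU
= 1,325,301 / 100,000 = 13.25 therm
Cost = 13.25 × £1.90/therm = £25.18

£25.18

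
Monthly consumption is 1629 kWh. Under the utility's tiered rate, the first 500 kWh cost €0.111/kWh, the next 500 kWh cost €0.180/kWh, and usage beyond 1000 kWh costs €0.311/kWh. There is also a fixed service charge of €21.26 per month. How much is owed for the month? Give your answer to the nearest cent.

€362.38

First 500 kWh × €0.111 = €55.50
Next 500 kWh × €0.180 = €90.00
Remaining 629 kWh × €0.311 = €195.62
Energy charge = €341.12; + service €21.26 = €362.38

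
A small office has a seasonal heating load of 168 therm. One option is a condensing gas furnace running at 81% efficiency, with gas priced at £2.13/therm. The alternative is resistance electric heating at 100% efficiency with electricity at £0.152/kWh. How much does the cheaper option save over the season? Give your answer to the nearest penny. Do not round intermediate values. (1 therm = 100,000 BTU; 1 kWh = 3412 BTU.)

Heat load = 168 therm × 100,000 = 16,800,000 BTU
Gas: input = 16,800,000 / 0.810 = 20,740,741 BTU = 207.4 therm → 207.4 × £2.13 = £441.78
Electric: 16,800,000 BTU / 3412 = 4,924 kWh → × £0.152 = £748.42
Difference = |£441.78 − £748.42| = £306.64

£306.64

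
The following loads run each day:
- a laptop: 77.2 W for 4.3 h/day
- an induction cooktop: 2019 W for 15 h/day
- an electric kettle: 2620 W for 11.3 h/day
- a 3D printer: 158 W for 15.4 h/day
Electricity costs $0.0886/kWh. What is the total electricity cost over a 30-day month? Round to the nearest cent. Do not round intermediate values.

$166.54

laptop: 77.2 W × 4.3 h × 30 d = 9,959 Wh = 9.959 kWh
induction cooktop: 2019 W × 15 h × 30 d = 908,550 Wh = 908.5 kWh
electric kettle: 2620 W × 11.3 h × 30 d = 888,180 Wh = 888.2 kWh
3D printer: 158 W × 15.4 h × 30 d = 72,996 Wh = 73 kWh
Total energy = 9.959 + 908.5 + 888.2 + 73 = 1,880 kWh
Cost = 1,880 kWh × $0.0886 = $166.54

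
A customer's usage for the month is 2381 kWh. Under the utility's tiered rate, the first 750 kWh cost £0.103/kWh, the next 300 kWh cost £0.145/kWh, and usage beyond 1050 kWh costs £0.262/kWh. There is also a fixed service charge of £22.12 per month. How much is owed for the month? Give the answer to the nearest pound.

First 750 kWh × £0.103 = £77.25
Next 300 kWh × £0.145 = £43.50
Remaining 1331 kWh × £0.262 = £348.72
Energy charge = £469.47; + service £22.12 = £491.59 ≈ £492

£492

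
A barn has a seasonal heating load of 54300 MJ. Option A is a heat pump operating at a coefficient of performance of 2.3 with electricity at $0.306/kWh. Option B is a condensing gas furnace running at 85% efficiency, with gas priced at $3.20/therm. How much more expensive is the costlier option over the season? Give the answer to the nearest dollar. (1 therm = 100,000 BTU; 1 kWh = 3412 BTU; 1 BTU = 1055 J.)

$69

Heat load = 54300 MJ = 54,300,000,000 J / 1055 = 51,469,194 BTU
Gas: input = 51,469,194 / 0.85 = 60,551,993 BTU = 605.5 therm → 605.5 × $3.20 = $1,937.66
Heat pump: 51,469,194 BTU / 3412 = 15,080 kWh heat; / 2.3 = 6,559 kWh in → × $0.306 = $2,006.93
Difference = |$1,937.66 − $2,006.93| = $69.26 ≈ $69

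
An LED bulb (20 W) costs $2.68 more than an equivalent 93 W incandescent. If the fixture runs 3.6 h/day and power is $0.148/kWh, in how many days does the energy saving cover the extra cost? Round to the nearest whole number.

Power saved = 93 − 20 = 73 W
Daily energy saved = 73 W × 3.6 h = 262.8 Wh = 0.2628 kWh
Daily savings = 0.2628 × $0.148 = $0.0389
Payback = $2.68 / $0.0389 per day = 68.9 days

69 days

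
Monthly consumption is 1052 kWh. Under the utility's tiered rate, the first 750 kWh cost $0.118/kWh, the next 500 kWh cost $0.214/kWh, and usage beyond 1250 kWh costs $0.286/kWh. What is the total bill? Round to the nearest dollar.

First 750 kWh × $0.118 = $88.50
Next 302 kWh × $0.214 = $64.63
Remaining tier: 0 kWh (not reached)
Total = $153.13 ≈ $153

$153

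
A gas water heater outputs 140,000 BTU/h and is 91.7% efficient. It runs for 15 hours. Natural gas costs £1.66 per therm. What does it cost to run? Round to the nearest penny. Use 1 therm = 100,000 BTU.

Heat delivered = 140,000 BTU/h × 15 h = 2,100,000 BTU
Gas input = 2,100,000 / 0.917 = 2,290,076 BTU
= 2,290,076 / 100,000 = 22.9 therm
Cost = 22.9 × £1.66/therm = £38.02

£38.02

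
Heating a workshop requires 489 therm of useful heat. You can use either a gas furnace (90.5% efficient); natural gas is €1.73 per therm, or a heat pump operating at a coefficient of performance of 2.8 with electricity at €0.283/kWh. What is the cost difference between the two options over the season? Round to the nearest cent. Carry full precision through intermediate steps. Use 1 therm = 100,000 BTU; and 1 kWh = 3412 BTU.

€513.76

Heat load = 489 therm × 100,000 = 48,900,000 BTU
Gas: input = 48,900,000 / 0.905 = 54,033,149 BTU = 540.3 therm → 540.3 × €1.73 = €934.77
Heat pump: 48,900,000 BTU / 3412 = 14,330 kWh heat; / 2.8 = 5,118 kWh in → × €0.283 = €1,448.53
Difference = |€934.77 − €1,448.53| = €513.76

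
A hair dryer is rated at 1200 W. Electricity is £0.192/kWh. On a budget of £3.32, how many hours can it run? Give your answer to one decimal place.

Energy budget = £3.32 / £0.192 per kWh = 17.29 kWh = 17,292 Wh
Runtime = 17,292 Wh / 1200 W = 14.41 h

14.4 h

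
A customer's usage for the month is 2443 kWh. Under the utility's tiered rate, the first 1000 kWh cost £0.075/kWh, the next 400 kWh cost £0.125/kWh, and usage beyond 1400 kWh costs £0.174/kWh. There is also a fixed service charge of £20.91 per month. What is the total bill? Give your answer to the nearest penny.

First 1000 kWh × £0.075 = £75.00
Next 400 kWh × £0.125 = £50.00
Remaining 1043 kWh × £0.174 = £181.48
Energy charge = £306.48; + service £20.91 = £327.39

£327.39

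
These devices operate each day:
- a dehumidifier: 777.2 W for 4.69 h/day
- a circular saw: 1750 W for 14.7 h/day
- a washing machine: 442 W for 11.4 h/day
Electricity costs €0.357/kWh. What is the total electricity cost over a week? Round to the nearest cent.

€85.99

dehumidifier: 777.2 W × 4.69 h × 7 d = 25,515 Wh = 25.52 kWh
circular saw: 1750 W × 14.7 h × 7 d = 180,075 Wh = 180.1 kWh
washing machine: 442 W × 11.4 h × 7 d = 35,272 Wh = 35.27 kWh
Total energy = 25.52 + 180.1 + 35.27 = 240.9 kWh
Cost = 240.9 kWh × €0.357 = €85.99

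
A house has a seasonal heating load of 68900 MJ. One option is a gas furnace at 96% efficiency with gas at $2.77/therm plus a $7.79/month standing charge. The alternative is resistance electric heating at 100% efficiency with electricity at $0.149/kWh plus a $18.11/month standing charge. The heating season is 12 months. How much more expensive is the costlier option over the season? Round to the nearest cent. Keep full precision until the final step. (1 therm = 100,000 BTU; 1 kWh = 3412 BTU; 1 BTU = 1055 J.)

$1091.39

Heat load = 68900 MJ = 68,900,000,000 J / 1055 = 65,308,057 BTU
Gas: input = 65,308,057 / 0.960 = 68,029,226 BTU = 680.3 therm → 680.3 × $2.77 = $1,884.41; + 12 × $7.79 standing = $1,977.89
Electric: 65,308,057 BTU / 3412 = 19,140 kWh → × $0.149 = $2,851.96; + 12 × $18.11 standing = $3,069.28
Difference = |$1,977.89 − $3,069.28| = $1,091.39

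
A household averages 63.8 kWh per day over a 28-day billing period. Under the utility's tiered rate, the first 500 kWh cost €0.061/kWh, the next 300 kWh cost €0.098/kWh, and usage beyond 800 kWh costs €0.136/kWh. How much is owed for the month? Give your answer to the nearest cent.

€194.05

Usage = 63.8 kWh/day × 28 days = 1786.4 kWh
First 500 kWh × €0.061 = €30.50
Next 300 kWh × €0.098 = €29.40
Remaining 986.4 kWh × €0.136 = €134.15
Total = €194.05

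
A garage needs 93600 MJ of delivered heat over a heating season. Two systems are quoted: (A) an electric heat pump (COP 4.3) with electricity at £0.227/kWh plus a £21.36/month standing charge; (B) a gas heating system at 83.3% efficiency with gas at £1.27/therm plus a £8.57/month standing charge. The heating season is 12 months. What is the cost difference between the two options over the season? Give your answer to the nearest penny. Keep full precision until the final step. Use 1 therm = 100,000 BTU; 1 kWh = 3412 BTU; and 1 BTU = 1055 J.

Heat load = 93600 MJ = 93,600,000,000 J / 1055 = 88,720,379 BTU
Gas: input = 88,720,379 / 0.833 = 106,507,058 BTU = 1,065 therm → 1,065 × £1.27 = £1,352.64; + 12 × £8.57 standing = £1,455.48
Heat pump: 88,720,379 BTU / 3412 = 26,000 kWh heat; / 4.3 = 6,047 kWh in → × £0.227 = £1,372.69; + 12 × £21.36 standing = £1,629.01
Difference = |£1,455.48 − £1,629.01| = £173.53

£173.53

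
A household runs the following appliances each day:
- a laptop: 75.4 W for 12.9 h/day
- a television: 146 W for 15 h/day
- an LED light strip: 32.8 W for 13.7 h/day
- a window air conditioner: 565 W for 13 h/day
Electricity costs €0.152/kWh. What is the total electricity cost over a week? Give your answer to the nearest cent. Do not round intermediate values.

€11.66

laptop: 75.4 W × 12.9 h × 7 d = 6,809 Wh = 6.809 kWh
television: 146 W × 15 h × 7 d = 15,330 Wh = 15.33 kWh
LED light strip: 32.8 W × 13.7 h × 7 d = 3,146 Wh = 3.146 kWh
window air conditioner: 565 W × 13 h × 7 d = 51,415 Wh = 51.41 kWh
Total energy = 6.809 + 15.33 + 3.146 + 51.41 = 76.7 kWh
Cost = 76.7 kWh × €0.152 = €11.66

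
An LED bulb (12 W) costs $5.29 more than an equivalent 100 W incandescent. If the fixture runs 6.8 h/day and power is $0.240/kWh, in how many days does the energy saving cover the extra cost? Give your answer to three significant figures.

Power saved = 100 − 12 = 88 W
Daily energy saved = 88 W × 6.8 h = 598.4 Wh = 0.5984 kWh
Daily savings = 0.5984 × $0.240 = $0.1436
Payback = $5.29 / $0.1436 per day = 36.83 days

36.8 days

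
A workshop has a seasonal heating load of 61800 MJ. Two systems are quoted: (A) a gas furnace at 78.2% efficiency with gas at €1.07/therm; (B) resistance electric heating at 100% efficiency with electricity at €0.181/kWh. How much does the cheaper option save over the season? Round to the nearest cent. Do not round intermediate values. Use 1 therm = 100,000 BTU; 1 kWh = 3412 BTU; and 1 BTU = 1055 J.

€2305.94

Heat load = 61800 MJ = 61,800,000,000 J / 1055 = 58,578,199 BTU
Gas: input = 58,578,199 / 0.782 = 74,908,183 BTU = 749.1 therm → 749.1 × €1.07 = €801.52
Electric: 58,578,199 BTU / 3412 = 17,170 kWh → × €0.181 = €3,107.46
Difference = |€801.52 − €3,107.46| = €2,305.94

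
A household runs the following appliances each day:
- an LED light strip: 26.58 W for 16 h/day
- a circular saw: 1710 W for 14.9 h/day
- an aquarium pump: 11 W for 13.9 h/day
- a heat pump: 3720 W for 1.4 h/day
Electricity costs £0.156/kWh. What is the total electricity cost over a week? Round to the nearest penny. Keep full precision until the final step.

£34.14

LED light strip: 26.58 W × 16 h × 7 d = 2,977 Wh = 2.977 kWh
circular saw: 1710 W × 14.9 h × 7 d = 178,353 Wh = 178.4 kWh
aquarium pump: 11 W × 13.9 h × 7 d = 1,070 Wh = 1.07 kWh
heat pump: 3720 W × 1.4 h × 7 d = 36,456 Wh = 36.46 kWh
Total energy = 2.977 + 178.4 + 1.07 + 36.46 = 218.9 kWh
Cost = 218.9 kWh × £0.156 = £34.14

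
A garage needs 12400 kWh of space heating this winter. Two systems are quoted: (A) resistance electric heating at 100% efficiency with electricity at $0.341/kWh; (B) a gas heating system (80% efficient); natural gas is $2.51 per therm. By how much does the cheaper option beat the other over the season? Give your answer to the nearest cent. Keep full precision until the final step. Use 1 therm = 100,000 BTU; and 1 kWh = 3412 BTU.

$2900.96

Heat load = 12400 kWh × 3412 = 42,308,800 BTU
Gas: input = 42,308,800 / 0.80 = 52,886,000 BTU = 528.9 therm → 528.9 × $2.51 = $1,327.44
Electric: 42,308,800 BTU / 3412 = 12,400 kWh → × $0.341 = $4,228.40
Difference = |$1,327.44 − $4,228.40| = $2,900.96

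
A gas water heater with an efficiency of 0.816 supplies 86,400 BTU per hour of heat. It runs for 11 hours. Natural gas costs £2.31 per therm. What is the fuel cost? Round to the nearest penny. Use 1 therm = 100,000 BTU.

£26.90

Heat delivered = 86,400 BTU/h × 11 h = 950,400 BTU
Gas input = 950,400 / 0.816 = 1,164,706 BTU
= 1,164,706 / 100,000 = 11.65 therm
Cost = 11.65 × £2.31/therm = £26.90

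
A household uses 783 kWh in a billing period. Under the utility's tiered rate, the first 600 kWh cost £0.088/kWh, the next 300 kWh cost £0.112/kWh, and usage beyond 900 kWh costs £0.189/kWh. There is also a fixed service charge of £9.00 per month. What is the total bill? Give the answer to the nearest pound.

£82

First 600 kWh × £0.088 = £52.80
Next 183 kWh × £0.112 = £20.50
Remaining tier: 0 kWh (not reached)
Energy charge = £73.30; + service £9.00 = £82.30 ≈ £82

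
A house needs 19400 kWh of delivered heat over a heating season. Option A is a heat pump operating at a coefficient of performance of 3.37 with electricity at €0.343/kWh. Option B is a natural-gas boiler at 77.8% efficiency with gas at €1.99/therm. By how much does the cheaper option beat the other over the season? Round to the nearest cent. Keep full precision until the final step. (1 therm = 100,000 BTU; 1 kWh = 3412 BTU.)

€281.43

Heat load = 19400 kWh × 3412 = 66,192,800 BTU
Gas: input = 66,192,800 / 0.778 = 85,080,720 BTU = 850.8 therm → 850.8 × €1.99 = €1,693.11
Heat pump: 66,192,800 BTU / 3412 = 19,400 kWh heat; / 3.37 = 5,757 kWh in → × €0.343 = €1,974.54
Difference = |€1,693.11 − €1,974.54| = €281.43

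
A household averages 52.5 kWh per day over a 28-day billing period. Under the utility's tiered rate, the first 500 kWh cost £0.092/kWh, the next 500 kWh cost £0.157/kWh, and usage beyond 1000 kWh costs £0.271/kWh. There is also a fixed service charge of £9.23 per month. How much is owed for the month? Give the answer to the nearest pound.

£261

Usage = 52.5 kWh/day × 28 days = 1470 kWh
First 500 kWh × £0.092 = £46.00
Next 500 kWh × £0.157 = £78.50
Remaining 470 kWh × £0.271 = £127.37
Energy charge = £251.87; + service £9.23 = £261.10 ≈ £261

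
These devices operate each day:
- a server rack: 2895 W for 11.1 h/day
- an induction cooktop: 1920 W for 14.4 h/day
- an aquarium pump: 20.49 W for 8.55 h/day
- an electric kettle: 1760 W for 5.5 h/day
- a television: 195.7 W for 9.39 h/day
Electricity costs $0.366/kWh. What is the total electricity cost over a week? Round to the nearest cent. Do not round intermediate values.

server rack: 2895 W × 11.1 h × 7 d = 224,942 Wh = 224.9 kWh
induction cooktop: 1920 W × 14.4 h × 7 d = 193,536 Wh = 193.5 kWh
aquarium pump: 20.49 W × 8.55 h × 7 d = 1,226 Wh = 1.226 kWh
electric kettle: 1760 W × 5.5 h × 7 d = 67,760 Wh = 67.76 kWh
television: 195.7 W × 9.39 h × 7 d = 12,863 Wh = 12.86 kWh
Total energy = 224.9 + 193.5 + 1.226 + 67.76 + 12.86 = 500.3 kWh
Cost = 500.3 kWh × $0.366 = $183.12

$183.12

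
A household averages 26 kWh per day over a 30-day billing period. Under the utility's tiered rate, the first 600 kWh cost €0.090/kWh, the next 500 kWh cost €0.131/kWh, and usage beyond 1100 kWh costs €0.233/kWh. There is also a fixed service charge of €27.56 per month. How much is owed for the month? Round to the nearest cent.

€105.14

Usage = 26 kWh/day × 30 days = 780 kWh
First 600 kWh × €0.090 = €54.00
Next 180 kWh × €0.131 = €23.58
Remaining tier: 0 kWh (not reached)
Energy charge = €77.58; + service €27.56 = €105.14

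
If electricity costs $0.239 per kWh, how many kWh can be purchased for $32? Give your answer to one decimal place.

133.9 kWh

$32 / $0.239 per kWh = 133.9 kWh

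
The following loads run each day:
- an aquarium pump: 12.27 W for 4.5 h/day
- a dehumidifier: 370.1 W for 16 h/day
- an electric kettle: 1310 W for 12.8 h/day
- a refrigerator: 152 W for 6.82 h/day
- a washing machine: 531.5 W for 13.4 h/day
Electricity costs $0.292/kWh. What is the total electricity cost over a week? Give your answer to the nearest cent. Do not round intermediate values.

aquarium pump: 12.27 W × 4.5 h × 7 d = 387 Wh = 0.3865 kWh
dehumidifier: 370.1 W × 16 h × 7 d = 41,451 Wh = 41.45 kWh
electric kettle: 1310 W × 12.8 h × 7 d = 117,376 Wh = 117.4 kWh
refrigerator: 152 W × 6.82 h × 7 d = 7,256 Wh = 7.256 kWh
washing machine: 531.5 W × 13.4 h × 7 d = 49,855 Wh = 49.85 kWh
Total energy = 0.3865 + 41.45 + 117.4 + 7.256 + 49.85 = 216.3 kWh
Cost = 216.3 kWh × $0.292 = $63.17

$63.17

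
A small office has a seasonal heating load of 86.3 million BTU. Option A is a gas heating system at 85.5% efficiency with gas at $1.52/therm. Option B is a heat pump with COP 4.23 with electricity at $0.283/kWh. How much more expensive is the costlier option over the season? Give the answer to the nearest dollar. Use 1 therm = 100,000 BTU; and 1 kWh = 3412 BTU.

$158

Heat load = 86.3 × 10⁶ BTU = 86,300,000 BTU
Gas: input = 86,300,000 / 0.855 = 100,935,673 BTU = 1,009 therm → 1,009 × $1.52 = $1,534.22
Heat pump: 86,300,000 BTU / 3412 = 25,290 kWh heat; / 4.23 = 5,979 kWh in → × $0.283 = $1,692.19
Difference = |$1,534.22 − $1,692.19| = $157.96 ≈ $158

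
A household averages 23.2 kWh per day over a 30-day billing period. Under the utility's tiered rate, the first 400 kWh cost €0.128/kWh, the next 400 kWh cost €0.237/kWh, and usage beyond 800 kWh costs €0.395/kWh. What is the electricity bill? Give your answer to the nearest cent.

€121.35

Usage = 23.2 kWh/day × 30 days = 696 kWh
First 400 kWh × €0.128 = €51.20
Next 296 kWh × €0.237 = €70.15
Remaining tier: 0 kWh (not reached)
Total = €121.35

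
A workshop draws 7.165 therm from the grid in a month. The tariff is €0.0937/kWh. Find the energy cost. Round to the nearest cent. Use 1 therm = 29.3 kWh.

7.165 therm × (29.3 kWh/therm) = 209.9 kWh
Cost = 209.9 kWh × €0.0937/kWh = €19.67

€19.67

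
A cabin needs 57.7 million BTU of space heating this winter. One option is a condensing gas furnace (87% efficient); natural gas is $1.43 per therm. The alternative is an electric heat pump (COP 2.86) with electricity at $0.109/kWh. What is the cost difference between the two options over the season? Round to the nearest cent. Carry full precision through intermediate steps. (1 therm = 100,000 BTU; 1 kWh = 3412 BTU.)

Heat load = 57.7 × 10⁶ BTU = 57,700,000 BTU
Gas: input = 57,700,000 / 0.87 = 66,321,839 BTU = 663.2 therm → 663.2 × $1.43 = $948.40
Heat pump: 57,700,000 BTU / 3412 = 16,910 kWh heat; / 2.86 = 5,913 kWh in → × $0.109 = $644.51
Difference = |$948.40 − $644.51| = $303.90

$303.90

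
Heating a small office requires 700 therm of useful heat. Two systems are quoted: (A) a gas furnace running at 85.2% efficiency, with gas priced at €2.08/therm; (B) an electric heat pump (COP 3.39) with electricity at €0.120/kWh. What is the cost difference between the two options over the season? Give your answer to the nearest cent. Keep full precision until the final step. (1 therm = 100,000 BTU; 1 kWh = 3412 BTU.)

€982.70

Heat load = 700 therm × 100,000 = 70,000,000 BTU
Gas: input = 70,000,000 / 0.852 = 82,159,624 BTU = 821.6 therm → 821.6 × €2.08 = €1,708.92
Heat pump: 70,000,000 BTU / 3412 = 20,520 kWh heat; / 3.39 = 6,052 kWh in → × €0.120 = €726.22
Difference = |€1,708.92 − €726.22| = €982.70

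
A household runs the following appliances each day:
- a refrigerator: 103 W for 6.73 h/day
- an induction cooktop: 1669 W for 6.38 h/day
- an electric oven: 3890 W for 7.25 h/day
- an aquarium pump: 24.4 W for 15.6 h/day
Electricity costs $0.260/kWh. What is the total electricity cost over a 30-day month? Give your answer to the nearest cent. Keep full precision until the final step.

refrigerator: 103 W × 6.73 h × 30 d = 20,796 Wh = 20.8 kWh
induction cooktop: 1669 W × 6.38 h × 30 d = 319,447 Wh = 319.4 kWh
electric oven: 3890 W × 7.25 h × 30 d = 846,075 Wh = 846.1 kWh
aquarium pump: 24.4 W × 15.6 h × 30 d = 11,419 Wh = 11.42 kWh
Total energy = 20.8 + 319.4 + 846.1 + 11.42 = 1,198 kWh
Cost = 1,198 kWh × $0.260 = $311.41

$311.41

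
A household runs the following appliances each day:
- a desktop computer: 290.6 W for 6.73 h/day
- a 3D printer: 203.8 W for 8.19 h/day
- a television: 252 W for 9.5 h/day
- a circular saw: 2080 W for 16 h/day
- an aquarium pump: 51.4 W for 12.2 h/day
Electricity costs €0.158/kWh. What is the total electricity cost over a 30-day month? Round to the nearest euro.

€189

desktop computer: 290.6 W × 6.73 h × 30 d = 58,672 Wh = 58.67 kWh
3D printer: 203.8 W × 8.19 h × 30 d = 50,074 Wh = 50.07 kWh
television: 252 W × 9.5 h × 30 d = 71,820 Wh = 71.82 kWh
circular saw: 2080 W × 16 h × 30 d = 998,400 Wh = 998.4 kWh
aquarium pump: 51.4 W × 12.2 h × 30 d = 18,812 Wh = 18.81 kWh
Total energy = 58.67 + 50.07 + 71.82 + 998.4 + 18.81 = 1,198 kWh
Cost = 1,198 kWh × €0.158 = €189.25 ≈ €189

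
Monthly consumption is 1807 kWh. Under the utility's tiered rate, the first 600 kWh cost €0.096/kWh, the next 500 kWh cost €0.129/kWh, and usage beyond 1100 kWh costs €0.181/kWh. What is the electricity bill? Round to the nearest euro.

First 600 kWh × €0.096 = €57.60
Next 500 kWh × €0.129 = €64.50
Remaining 707 kWh × €0.181 = €127.97
Total = €250.07 ≈ €250

€250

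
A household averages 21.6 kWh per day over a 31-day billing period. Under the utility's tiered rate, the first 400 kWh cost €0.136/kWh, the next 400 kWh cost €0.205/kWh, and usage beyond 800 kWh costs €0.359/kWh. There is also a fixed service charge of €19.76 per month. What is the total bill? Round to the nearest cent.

Usage = 21.6 kWh/day × 31 days = 669.6 kWh
First 400 kWh × €0.136 = €54.40
Next 269.6 kWh × €0.205 = €55.27
Remaining tier: 0 kWh (not reached)
Energy charge = €109.67; + service €19.76 = €129.43

€129.43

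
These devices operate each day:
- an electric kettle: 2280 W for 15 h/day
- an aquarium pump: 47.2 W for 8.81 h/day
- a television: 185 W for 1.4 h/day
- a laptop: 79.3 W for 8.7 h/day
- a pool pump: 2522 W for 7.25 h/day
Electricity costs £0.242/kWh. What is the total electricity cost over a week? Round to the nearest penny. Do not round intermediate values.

£91.22

electric kettle: 2280 W × 15 h × 7 d = 239,400 Wh = 239.4 kWh
aquarium pump: 47.2 W × 8.81 h × 7 d = 2,911 Wh = 2.911 kWh
television: 185 W × 1.4 h × 7 d = 1,813 Wh = 1.813 kWh
laptop: 79.3 W × 8.7 h × 7 d = 4,829 Wh = 4.829 kWh
pool pump: 2522 W × 7.25 h × 7 d = 127,992 Wh = 128 kWh
Total energy = 239.4 + 2.911 + 1.813 + 4.829 + 128 = 376.9 kWh
Cost = 376.9 kWh × £0.242 = £91.22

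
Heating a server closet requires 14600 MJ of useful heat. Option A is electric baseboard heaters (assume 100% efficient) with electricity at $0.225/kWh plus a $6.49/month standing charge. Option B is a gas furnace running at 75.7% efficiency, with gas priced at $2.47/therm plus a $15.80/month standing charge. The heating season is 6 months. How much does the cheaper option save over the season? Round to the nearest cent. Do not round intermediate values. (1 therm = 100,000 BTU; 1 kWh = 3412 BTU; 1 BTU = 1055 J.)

$405.18

Heat load = 14600 MJ = 14,600,000,000 J / 1055 = 13,838,863 BTU
Gas: input = 13,838,863 / 0.757 = 18,281,192 BTU = 182.8 therm → 182.8 × $2.47 = $451.55; + 6 × $15.80 standing = $546.35
Electric: 13,838,863 BTU / 3412 = 4,056 kWh → × $0.225 = $912.59; + 6 × $6.49 standing = $951.53
Difference = |$546.35 − $951.53| = $405.18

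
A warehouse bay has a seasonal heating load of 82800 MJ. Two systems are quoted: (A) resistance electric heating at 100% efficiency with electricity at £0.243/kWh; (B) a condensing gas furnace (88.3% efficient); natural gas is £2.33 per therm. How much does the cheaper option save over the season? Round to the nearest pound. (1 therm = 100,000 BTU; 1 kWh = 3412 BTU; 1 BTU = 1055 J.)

Heat load = 82800 MJ = 82,800,000,000 J / 1055 = 78,483,412 BTU
Gas: input = 78,483,412 / 0.883 = 88,882,687 BTU = 888.8 therm → 888.8 × £2.33 = £2,070.97
Electric: 78,483,412 BTU / 3412 = 23,000 kWh → × £0.243 = £5,589.53
Difference = |£2,070.97 − £5,589.53| = £3,518.56 ≈ £3519

£3519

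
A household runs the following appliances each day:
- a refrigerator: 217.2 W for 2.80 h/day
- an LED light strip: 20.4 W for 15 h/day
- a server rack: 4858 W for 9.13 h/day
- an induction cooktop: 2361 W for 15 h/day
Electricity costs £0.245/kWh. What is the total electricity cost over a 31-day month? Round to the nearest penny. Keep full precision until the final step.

refrigerator: 217.2 W × 2.80 h × 31 d = 18,853 Wh = 18.85 kWh
LED light strip: 20.4 W × 15 h × 31 d = 9,486 Wh = 9.486 kWh
server rack: 4858 W × 9.13 h × 31 d = 1,374,960 Wh = 1,375 kWh
induction cooktop: 2361 W × 15 h × 31 d = 1,097,865 Wh = 1,098 kWh
Total energy = 18.85 + 9.486 + 1,375 + 1,098 = 2,501 kWh
Cost = 2,501 kWh × £0.245 = £612.79

£612.79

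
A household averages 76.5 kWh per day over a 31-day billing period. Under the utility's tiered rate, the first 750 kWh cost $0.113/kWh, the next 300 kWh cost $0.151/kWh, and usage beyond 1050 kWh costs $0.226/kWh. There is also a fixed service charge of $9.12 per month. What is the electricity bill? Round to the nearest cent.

$437.83

Usage = 76.5 kWh/day × 31 days = 2371.5 kWh
First 750 kWh × $0.113 = $84.75
Next 300 kWh × $0.151 = $45.30
Remaining 1321.5 kWh × $0.226 = $298.66
Energy charge = $428.71; + service $9.12 = $437.83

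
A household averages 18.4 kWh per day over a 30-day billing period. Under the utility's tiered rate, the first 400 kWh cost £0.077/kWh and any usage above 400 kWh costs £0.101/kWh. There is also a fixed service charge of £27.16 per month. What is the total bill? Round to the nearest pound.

£73

Usage = 18.4 kWh/day × 30 days = 552 kWh
First 400 kWh × £0.077 = £30.80
Remaining 152 kWh × £0.101 = £15.35
Energy charge = £46.15; + service £27.16 = £73.31 ≈ £73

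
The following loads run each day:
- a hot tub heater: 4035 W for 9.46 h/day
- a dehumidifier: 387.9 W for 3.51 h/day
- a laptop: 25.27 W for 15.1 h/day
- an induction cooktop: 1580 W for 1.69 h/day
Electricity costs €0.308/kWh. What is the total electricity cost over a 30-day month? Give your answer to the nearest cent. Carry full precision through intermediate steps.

€393.48

hot tub heater: 4035 W × 9.46 h × 30 d = 1,145,133 Wh = 1,145 kWh
dehumidifier: 387.9 W × 3.51 h × 30 d = 40,846 Wh = 40.85 kWh
laptop: 25.27 W × 15.1 h × 30 d = 11,447 Wh = 11.45 kWh
induction cooktop: 1580 W × 1.69 h × 30 d = 80,106 Wh = 80.11 kWh
Total energy = 1,145 + 40.85 + 11.45 + 80.11 = 1,278 kWh
Cost = 1,278 kWh × €0.308 = €393.48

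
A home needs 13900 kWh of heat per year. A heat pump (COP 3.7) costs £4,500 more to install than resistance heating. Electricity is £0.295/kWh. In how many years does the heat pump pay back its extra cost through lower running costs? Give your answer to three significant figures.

1.50 years

Resistance: 13900 kWh × £0.295 = £4,100.50/yr
Heat pump: 13900 / 3.7 = 3757 kWh in → × £0.295 = £1,108.24/yr
Annual savings = £2,992.26
Payback = £4,500 / £2,992.26 = 1.5 years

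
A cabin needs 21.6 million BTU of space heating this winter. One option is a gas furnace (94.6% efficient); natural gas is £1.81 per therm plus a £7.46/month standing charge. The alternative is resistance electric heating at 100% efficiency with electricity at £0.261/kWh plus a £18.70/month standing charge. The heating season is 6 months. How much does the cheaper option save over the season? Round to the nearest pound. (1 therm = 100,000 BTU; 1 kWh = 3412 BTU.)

Heat load = 21.6 × 10⁶ BTU = 21,600,000 BTU
Gas: input = 21,600,000 / 0.946 = 22,832,981 BTU = 228.3 therm → 228.3 × £1.81 = £413.28; + 6 × £7.46 standing = £458.04
Electric: 21,600,000 BTU / 3412 = 6,331 kWh → × £0.261 = £1,652.29; + 6 × £18.70 standing = £1,764.49
Difference = |£458.04 − £1,764.49| = £1,306.45 ≈ £1306

£1306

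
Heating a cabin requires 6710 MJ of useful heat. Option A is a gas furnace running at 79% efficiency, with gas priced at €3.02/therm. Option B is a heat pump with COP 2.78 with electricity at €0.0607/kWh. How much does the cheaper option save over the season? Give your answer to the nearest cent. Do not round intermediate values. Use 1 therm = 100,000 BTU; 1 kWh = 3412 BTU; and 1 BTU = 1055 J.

Heat load = 6710 MJ = 6,710,000,000 J / 1055 = 6,360,190 BTU
Gas: input = 6,360,190 / 0.79 = 8,050,873 BTU = 80.51 therm → 80.51 × €3.02 = €243.14
Heat pump: 6,360,190 BTU / 3412 = 1,864 kWh heat; / 2.78 = 670.5 kWh in → × €0.0607 = €40.70
Difference = |€243.14 − €40.70| = €202.44

€202.44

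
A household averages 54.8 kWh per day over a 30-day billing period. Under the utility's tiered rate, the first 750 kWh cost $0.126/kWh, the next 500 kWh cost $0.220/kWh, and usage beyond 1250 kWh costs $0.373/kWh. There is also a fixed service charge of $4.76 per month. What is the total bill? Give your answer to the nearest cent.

Usage = 54.8 kWh/day × 30 days = 1644 kWh
First 750 kWh × $0.126 = $94.50
Next 500 kWh × $0.220 = $110.00
Remaining 394 kWh × $0.373 = $146.96
Energy charge = $351.46; + service $4.76 = $356.22

$356.22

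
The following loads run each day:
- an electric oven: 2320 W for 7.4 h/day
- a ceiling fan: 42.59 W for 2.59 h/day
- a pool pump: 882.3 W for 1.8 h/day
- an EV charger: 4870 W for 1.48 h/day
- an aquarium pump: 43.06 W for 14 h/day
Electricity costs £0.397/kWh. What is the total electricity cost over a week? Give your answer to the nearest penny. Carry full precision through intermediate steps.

electric oven: 2320 W × 7.4 h × 7 d = 120,176 Wh = 120.2 kWh
ceiling fan: 42.59 W × 2.59 h × 7 d = 772 Wh = 0.7722 kWh
pool pump: 882.3 W × 1.8 h × 7 d = 11,117 Wh = 11.12 kWh
EV charger: 4870 W × 1.48 h × 7 d = 50,453 Wh = 50.45 kWh
aquarium pump: 43.06 W × 14 h × 7 d = 4,220 Wh = 4.22 kWh
Total energy = 120.2 + 0.7722 + 11.12 + 50.45 + 4.22 = 186.7 kWh
Cost = 186.7 kWh × £0.397 = £74.14

£74.14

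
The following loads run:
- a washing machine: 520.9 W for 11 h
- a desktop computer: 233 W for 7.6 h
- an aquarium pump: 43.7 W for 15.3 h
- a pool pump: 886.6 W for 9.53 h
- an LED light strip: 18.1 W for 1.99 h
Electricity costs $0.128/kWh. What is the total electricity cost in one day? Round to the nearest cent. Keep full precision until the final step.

washing machine: 520.9 W × 11 h = 5,730 Wh = 5.73 kWh
desktop computer: 233 W × 7.6 h = 1,771 Wh = 1.771 kWh
aquarium pump: 43.7 W × 15.3 h = 669 Wh = 0.6686 kWh
pool pump: 886.6 W × 9.53 h = 8,449 Wh = 8.449 kWh
LED light strip: 18.1 W × 1.99 h = 36 Wh = 0.03602 kWh
Total energy = 5.73 + 1.771 + 0.6686 + 8.449 + 0.03602 = 16.65 kWh
Cost = 16.65 kWh × $0.128 = $2.13

$2.13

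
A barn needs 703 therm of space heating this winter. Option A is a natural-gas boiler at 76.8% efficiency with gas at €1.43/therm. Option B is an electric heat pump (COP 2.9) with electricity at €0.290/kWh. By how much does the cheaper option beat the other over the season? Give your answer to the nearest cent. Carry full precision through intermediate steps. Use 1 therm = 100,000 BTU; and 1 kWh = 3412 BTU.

Heat load = 703 therm × 100,000 = 70,300,000 BTU
Gas: input = 70,300,000 / 0.768 = 91,536,458 BTU = 915.4 therm → 915.4 × €1.43 = €1,308.97
Heat pump: 70,300,000 BTU / 3412 = 20,600 kWh heat; / 2.9 = 7,105 kWh in → × €0.290 = €2,060.38
Difference = |€1,308.97 − €2,060.38| = €751.40

€751.40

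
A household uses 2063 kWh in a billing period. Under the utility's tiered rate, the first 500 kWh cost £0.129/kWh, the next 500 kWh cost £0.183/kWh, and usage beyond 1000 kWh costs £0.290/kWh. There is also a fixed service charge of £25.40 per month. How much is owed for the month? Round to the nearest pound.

First 500 kWh × £0.129 = £64.50
Next 500 kWh × £0.183 = £91.50
Remaining 1063 kWh × £0.290 = £308.27
Energy charge = £464.27; + service £25.40 = £489.67 ≈ £490

£490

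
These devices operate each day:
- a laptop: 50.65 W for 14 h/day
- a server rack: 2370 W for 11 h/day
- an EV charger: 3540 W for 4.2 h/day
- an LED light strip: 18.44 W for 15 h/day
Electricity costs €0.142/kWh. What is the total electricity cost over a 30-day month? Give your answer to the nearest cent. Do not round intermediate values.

laptop: 50.65 W × 14 h × 30 d = 21,273 Wh = 21.27 kWh
server rack: 2370 W × 11 h × 30 d = 782,100 Wh = 782.1 kWh
EV charger: 3540 W × 4.2 h × 30 d = 446,040 Wh = 446 kWh
LED light strip: 18.44 W × 15 h × 30 d = 8,298 Wh = 8.298 kWh
Total energy = 21.27 + 782.1 + 446 + 8.298 = 1,258 kWh
Cost = 1,258 kWh × €0.142 = €178.59

€178.59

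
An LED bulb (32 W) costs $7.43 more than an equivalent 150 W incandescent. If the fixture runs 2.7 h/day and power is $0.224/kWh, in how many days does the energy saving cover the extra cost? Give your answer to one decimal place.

Power saved = 150 − 32 = 118 W
Daily energy saved = 118 W × 2.7 h = 318.6 Wh = 0.3186 kWh
Daily savings = 0.3186 × $0.224 = $0.0714
Payback = $7.43 / $0.0714 per day = 104.1 days

104.1 days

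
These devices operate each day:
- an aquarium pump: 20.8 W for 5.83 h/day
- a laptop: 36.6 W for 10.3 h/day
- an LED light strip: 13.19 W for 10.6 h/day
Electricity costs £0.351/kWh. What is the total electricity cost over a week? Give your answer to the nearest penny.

aquarium pump: 20.8 W × 5.83 h × 7 d = 849 Wh = 0.8488 kWh
laptop: 36.6 W × 10.3 h × 7 d = 2,639 Wh = 2.639 kWh
LED light strip: 13.19 W × 10.6 h × 7 d = 979 Wh = 0.9787 kWh
Total energy = 0.8488 + 2.639 + 0.9787 = 4.466 kWh
Cost = 4.466 kWh × £0.351 = £1.57

£1.57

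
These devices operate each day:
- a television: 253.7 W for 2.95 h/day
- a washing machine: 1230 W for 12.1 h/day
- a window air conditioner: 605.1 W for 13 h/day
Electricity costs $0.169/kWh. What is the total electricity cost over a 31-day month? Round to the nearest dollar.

television: 253.7 W × 2.95 h × 31 d = 23,201 Wh = 23.2 kWh
washing machine: 1230 W × 12.1 h × 31 d = 461,373 Wh = 461.4 kWh
window air conditioner: 605.1 W × 13 h × 31 d = 243,855 Wh = 243.9 kWh
Total energy = 23.2 + 461.4 + 243.9 = 728.4 kWh
Cost = 728.4 kWh × $0.169 = $123.10 ≈ $123

$123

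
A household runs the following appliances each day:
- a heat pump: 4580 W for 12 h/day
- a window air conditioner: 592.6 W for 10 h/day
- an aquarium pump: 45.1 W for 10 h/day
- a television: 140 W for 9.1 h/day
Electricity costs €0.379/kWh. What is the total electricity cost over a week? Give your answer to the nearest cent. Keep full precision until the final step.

€166.11

heat pump: 4580 W × 12 h × 7 d = 384,720 Wh = 384.7 kWh
window air conditioner: 592.6 W × 10 h × 7 d = 41,482 Wh = 41.48 kWh
aquarium pump: 45.1 W × 10 h × 7 d = 3,157 Wh = 3.157 kWh
television: 140 W × 9.1 h × 7 d = 8,918 Wh = 8.918 kWh
Total energy = 384.7 + 41.48 + 3.157 + 8.918 = 438.3 kWh
Cost = 438.3 kWh × €0.379 = €166.11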